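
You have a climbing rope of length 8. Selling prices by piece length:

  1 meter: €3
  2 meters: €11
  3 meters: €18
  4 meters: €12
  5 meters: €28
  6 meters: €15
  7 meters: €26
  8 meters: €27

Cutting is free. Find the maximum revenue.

47

Consider every possible first cut. best[k] is the best of p[i]+best[k−i] over all sellable i≤k.
best[1] = 3
best[2] = max(3+3, 11+0) = 11
best[3] = max(3+11, 11+3, 18+0) = 18
best[4] = max(3+18, 11+11, 18+3, 12+0) = 22
best[5] = max(3+22, 11+18, 18+11, 12+3, 28+0) = 29
best[6] = max(3+29, 11+22, 18+18, 12+11, 28+3, 15+0) = 36
best[7] = max(3+36, 11+29, 18+22, …, 15+3, 26+0) = 40
best[8] = max(3+40, 11+36, 18+29, …, 26+3, 27+0) = 47
One optimal cutting: 3 + 3 + 2 → €18 + €18 + €11 = €47.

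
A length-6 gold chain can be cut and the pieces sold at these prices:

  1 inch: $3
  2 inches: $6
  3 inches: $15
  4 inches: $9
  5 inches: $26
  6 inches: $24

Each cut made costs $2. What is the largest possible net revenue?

28

Let net[k] be the best obtainable value from length k. For each k, try every first piece i and keep the best of price[i] + net[k−i] minus the 2 cut fee when i<k.
net[1] = 3
net[2] = 6
net[3] = 15
net[4] = 16  (first piece 1, then net[3]=15)
net[5] = 26
net[6] = 28  (first piece 3, then net[3]=15)
One optimal plan: pieces 3 + 3 (1 cut) → $30 − $2 = $28.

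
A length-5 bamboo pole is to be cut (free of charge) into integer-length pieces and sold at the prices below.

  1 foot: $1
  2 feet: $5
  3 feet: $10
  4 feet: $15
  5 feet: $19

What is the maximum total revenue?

19

Consider every possible first cut. r[k] is the best of p[i]+r[k−i] over all sellable i≤k.
r[1] = 1
r[2] = 5
r[3] = 10
r[4] = 15
r[5] = 19
Best is to sell the whole 5-foot piece uncut for $19.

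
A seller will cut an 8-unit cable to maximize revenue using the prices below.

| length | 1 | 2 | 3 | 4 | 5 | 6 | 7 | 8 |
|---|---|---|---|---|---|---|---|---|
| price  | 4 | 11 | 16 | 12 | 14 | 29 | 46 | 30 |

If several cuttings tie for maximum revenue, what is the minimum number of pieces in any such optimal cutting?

Let r[k] be the best obtainable value from length k. For each k, try every first piece i and keep the best of price[i] + r[k−i].
r[1] = 4
r[2] = max(4+4, 11+0) = 11
r[3] = max(4+11, 11+4, 16+0) = 16
r[4] = max(4+16, 11+11, 16+4, 12+0) = 22
r[5] = max(4+22, 11+16, 16+11, 12+4, 14+0) = 27
r[6] = max(4+27, 11+22, 16+16, 12+11, 14+4, 29+0) = 33
r[7] = max(4+33, 11+27, 16+22, …, 29+4, 46+0) = 46
r[8] = max(4+46, 11+33, 16+27, …, 46+4, 30+0) = 50
Maximum revenue is 50.
Now minimize piece count subject to staying optimal: for each k, pieces[k] = 1 + min over i with p[i]+r[k−i]=r[k] of pieces[k−i].
pieces[5] = 2
pieces[6] = 3
pieces[7] = 1
pieces[8] = 2

2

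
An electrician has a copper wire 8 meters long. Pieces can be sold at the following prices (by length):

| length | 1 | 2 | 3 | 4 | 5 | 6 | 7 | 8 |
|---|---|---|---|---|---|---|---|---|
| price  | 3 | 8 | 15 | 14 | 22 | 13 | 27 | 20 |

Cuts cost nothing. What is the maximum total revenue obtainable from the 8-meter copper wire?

38

Consider every possible first cut. r[k] is the best of p[i]+r[k−i] over all sellable i≤k.
r[1] = 3
r[2] = 8
r[3] = 15
r[4] = 18  (first piece 1, then r[3]=15)
r[5] = 23  (first piece 2, then r[3]=15)
r[6] = 30  (first piece 3, then r[3]=15)
r[7] = 33  (first piece 1, then r[6]=30)
r[8] = 38  (first piece 2, then r[6]=30)
One optimal cutting: 3 + 3 + 2 → €15 + €15 + €8 = €38.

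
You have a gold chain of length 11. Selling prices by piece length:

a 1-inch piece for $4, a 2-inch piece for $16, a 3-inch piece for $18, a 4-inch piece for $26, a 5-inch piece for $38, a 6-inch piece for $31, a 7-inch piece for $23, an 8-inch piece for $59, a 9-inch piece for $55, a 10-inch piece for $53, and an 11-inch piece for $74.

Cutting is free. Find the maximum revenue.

86

Let R[k] be the best obtainable value from length k. For each k, try every first piece i and keep the best of price[i] + R[k−i].
R[1] = 4
R[2] = max(4+4, 16+0) = 16
R[3] = max(4+16, 16+4, 18+0) = 20
R[4] = max(4+20, 16+16, 18+4, 26+0) = 32
R[5] = max(4+32, 16+20, 18+16, 26+4, 38+0) = 38
R[6] = max(4+38, 16+32, 18+20, 26+16, 38+4, 31+0) = 48
R[7] = max(4+48, 16+38, 18+32, …, 31+4, 23+0) = 54
R[8] = max(4+54, 16+48, 18+38, …, 23+4, 59+0) = 64
R[9] = max(4+64, 16+54, 18+48, …, 59+4, 55+0) = 70
R[10] = max(4+70, 16+64, 18+54, …, 55+4, 53+0) = 80
R[11] = max(4+80, 16+70, 18+64, …, 53+4, 74+0) = 86
One optimal cutting: 5 + 2 + 2 + 2 → $38 + $16 + $16 + $16 = $86.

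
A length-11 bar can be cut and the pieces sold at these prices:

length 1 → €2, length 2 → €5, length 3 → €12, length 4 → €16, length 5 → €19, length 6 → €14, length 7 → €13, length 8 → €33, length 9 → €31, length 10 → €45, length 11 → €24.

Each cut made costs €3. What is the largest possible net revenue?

44

Build net[k] bottom-up: net[k] = max over allowed piece i of (p[i] + net[k−i]) − 3 per cut.
net[1] = 2
net[2] = max(2+2-3, 5+0) = 5
net[3] = max(2+5-3, 5+2-3, 12+0) = 12
net[4] = max(2+12-3, 5+5-3, 12+2-3, 16+0) = 16
net[5] = max(2+16-3, 5+12-3, 12+5-3, 16+2-3, 19+0) = 19
net[6] = max(2+19-3, 5+16-3, 12+12-3, 16+5-3, 19+2-3, 14+0) = 21
net[7] = max(2+21-3, 5+19-3, 12+16-3, …, 14+2-3, 13+0) = 25
net[8] = max(2+25-3, 5+21-3, 12+19-3, …, 13+2-3, 33+0) = 33
net[9] = max(2+33-3, 5+25-3, 12+21-3, …, 33+2-3, 31+0) = 32
net[10] = max(2+32-3, 5+33-3, 12+25-3, …, 31+2-3, 45+0) = 45
net[11] = max(2+45-3, 5+32-3, 12+33-3, …, 45+2-3, 24+0) = 44
One optimal plan: pieces 10 + 1 (1 cut) → €47 − €3 = €44.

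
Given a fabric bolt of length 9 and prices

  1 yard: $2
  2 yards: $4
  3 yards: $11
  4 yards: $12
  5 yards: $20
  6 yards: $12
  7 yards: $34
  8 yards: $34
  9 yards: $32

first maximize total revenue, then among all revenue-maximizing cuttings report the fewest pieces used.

Let r[k] be the best obtainable value from length k. For each k, try every first piece i and keep the best of price[i] + r[k−i].
r[1] = 2
r[2] = 4  (first piece 1, then r[1]=2)
r[3] = 11
r[4] = 13  (first piece 1, then r[3]=11)
r[5] = 20
r[6] = 22  (first piece 1, then r[5]=20)
r[7] = 34
r[8] = 36  (first piece 1, then r[7]=34)
r[9] = 38  (first piece 1, then r[8]=36)
Maximum revenue is $38.
Now minimize piece count subject to staying optimal: for each k, pieces[k] = 1 + min over i with p[i]+r[k−i]=r[k] of pieces[k−i].
pieces[6] = 2
pieces[7] = 1
pieces[8] = 2
pieces[9] = 2

2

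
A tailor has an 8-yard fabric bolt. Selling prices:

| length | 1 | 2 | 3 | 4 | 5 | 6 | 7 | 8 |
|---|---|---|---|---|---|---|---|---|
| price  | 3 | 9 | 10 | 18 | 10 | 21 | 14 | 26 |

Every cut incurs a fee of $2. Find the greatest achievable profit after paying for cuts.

34

Let net[k] be the best obtainable value from length k. For each k, try every first piece i and keep the best of price[i] + net[k−i] minus the 2 cut fee when i<k.
net[1] = 3
net[2] = 9
net[3] = 10  (first piece 1, then net[2]=9)
net[4] = 18
net[5] = 19  (first piece 1, then net[4]=18)
net[6] = 25  (first piece 2, then net[4]=18)
net[7] = 26  (first piece 1, then net[6]=25)
net[8] = 34  (first piece 4, then net[4]=18)
One optimal plan: pieces 4 + 4 (1 cut) → $36 − $2 = $34.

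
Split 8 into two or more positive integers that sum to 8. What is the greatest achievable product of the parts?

18

Define f[k] = max over 1≤i<k of i · max(k−i, f[k−i]); the inner max lets the remainder stay uncut if that's better.
f[2] = 1×max(1,0) = 1×1 = 1
f[3] = 1×max(2,1) = 1×2 = 2
f[4] = 2×max(2,1) = 2×2 = 4
f[5] = 2×max(3,2) = 2×3 = 6
f[6] = 3×max(3,2) = 3×3 = 9
f[7] = 2×max(5,6) = 2×6 = 12
f[8] = 2×max(6,9) = 2×9 = 18
One optimal split: 3 + 3 + 2; product 3×3×2 = 18.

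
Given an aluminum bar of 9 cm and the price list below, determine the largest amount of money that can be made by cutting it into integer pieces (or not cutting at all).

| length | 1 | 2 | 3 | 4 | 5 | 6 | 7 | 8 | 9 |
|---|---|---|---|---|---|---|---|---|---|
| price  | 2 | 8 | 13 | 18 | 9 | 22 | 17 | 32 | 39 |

39

Build R[k] bottom-up: R[k] = max over allowed piece i of (p[i] + R[k−i]).
R[1] = 2
R[2] = max(2+2, 8+0) = 8
R[3] = max(2+8, 8+2, 13+0) = 13
R[4] = max(2+13, 8+8, 13+2, 18+0) = 18
R[5] = max(2+18, 8+13, 13+8, 18+2, 9+0) = 21
R[6] = max(2+21, 8+18, 13+13, 18+8, 9+2, 22+0) = 26
R[7] = max(2+26, 8+21, 13+18, …, 22+2, 17+0) = 31
R[8] = max(2+31, 8+26, 13+21, …, 17+2, 32+0) = 36
R[9] = max(2+36, 8+31, 13+26, …, 32+2, 39+0) = 39
One optimal cutting: 4 + 3 + 2 → $18 + $13 + $8 = $39.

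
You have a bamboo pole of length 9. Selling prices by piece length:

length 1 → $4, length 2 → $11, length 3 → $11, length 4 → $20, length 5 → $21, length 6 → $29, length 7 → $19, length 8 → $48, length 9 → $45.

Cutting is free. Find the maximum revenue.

52

Let v[k] be the best obtainable value from length k. For each k, try every first piece i and keep the best of price[i] + v[k−i].
v[1] = 4
v[2] = 11
v[3] = 15  (first piece 1, then v[2]=11)
v[4] = 22  (first piece 2, then v[2]=11)
v[5] = 26  (first piece 1, then v[4]=22)
v[6] = 33  (first piece 2, then v[4]=22)
v[7] = 37  (first piece 1, then v[6]=33)
v[8] = 48
v[9] = 52  (first piece 1, then v[8]=48)
One optimal cutting: 8 + 1 → $48 + $4 = $52.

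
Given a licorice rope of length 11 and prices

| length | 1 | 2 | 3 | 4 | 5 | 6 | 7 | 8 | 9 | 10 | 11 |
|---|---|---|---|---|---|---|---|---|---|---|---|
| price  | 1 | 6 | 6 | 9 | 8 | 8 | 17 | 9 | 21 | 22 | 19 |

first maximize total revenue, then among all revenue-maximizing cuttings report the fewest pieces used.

Let r[k] be the best obtainable value from length k. For each k, try every first piece i and keep the best of price[i] + r[k−i].
r[1] = 1
r[2] = 6
r[3] = 7  (first piece 1, then r[2]=6)
r[4] = 12  (first piece 2, then r[2]=6)
r[5] = 13  (first piece 1, then r[4]=12)
r[6] = 18  (first piece 2, then r[4]=12)
r[7] = 19  (first piece 1, then r[6]=18)
r[8] = 24  (first piece 2, then r[6]=18)
r[9] = 25  (first piece 1, then r[8]=24)
r[10] = 30  (first piece 2, then r[8]=24)
r[11] = 31  (first piece 1, then r[10]=30)
Maximum revenue is ¢31.
Now minimize piece count subject to staying optimal: for each k, pieces[k] = 1 + min over i with p[i]+r[k−i]=r[k] of pieces[k−i].
pieces[8] = 4
pieces[9] = 5
pieces[10] = 5
pieces[11] = 6

6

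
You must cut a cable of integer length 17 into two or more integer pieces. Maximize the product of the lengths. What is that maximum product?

Let g[k] be the best product for length k (with at least one cut). For each first piece i, the rest contributes max(k−i, g[k−i]).
g[2] = 1·max(1,0) = 1·1 = 1
g[3] = max(1·2, 2·1) = 2
g[4] = max(1·3, 2·2, 3·1) = 4
g[5] = max(1·4, 2·3, 3·2, 4·1) = 6
g[6] = max(1·6, 2·4, 3·3, 4·2, 5·1) = 9
g[7] = max(1·9, 2·6, 3·4, 4·3, 5·2, 6·1) = 12
g[8] = max(1·12, 2·9, 3·6, …, 6·2, 7·1) = 18
g[9] = max(1·18, 2·12, 3·9, …, 7·2, 8·1) = 27
g[10] = max(1·27, 2·18, 3·12, …, 8·2, 9·1) = 36
g[11] = max(1·36, 2·27, 3·18, …, 9·2, 10·1) = 54
g[12] = max(1·54, 2·36, 3·27, …, 10·2, 11·1) = 81
g[13] = max(1·81, 2·54, 3·36, …, 11·2, 12·1) = 108
g[14] = max(1·108, 2·81, 3·54, …, 12·2, 13·1) = 162
g[15] = max(1·162, 2·108, 3·81, …, 13·2, 14·1) = 243
g[16] = max(1·243, 2·162, 3·108, …, 14·2, 15·1) = 324
g[17] = max(1·324, 2·243, 3·162, …, 15·2, 16·1) = 486
One optimal split: 3 + 3 + 3 + 3 + 3 + 2; product 3·3·3·3·3·2 = 486.

486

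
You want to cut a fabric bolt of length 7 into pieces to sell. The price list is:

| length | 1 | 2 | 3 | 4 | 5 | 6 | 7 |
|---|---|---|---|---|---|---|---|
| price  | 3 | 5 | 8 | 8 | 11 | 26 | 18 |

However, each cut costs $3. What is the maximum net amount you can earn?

Let r[k] be the best obtainable value from length k. For each k, try every first piece i and keep the best of price[i] + r[k−i] minus the 3 cut fee when i<k.
r[1] = 3
r[2] = 5
r[3] = 8
r[4] = 8  (first piece 1, then r[3]=8)
r[5] = 11
r[6] = 26
r[7] = 26  (first piece 1, then r[6]=26)
One optimal plan: pieces 6 + 1 (1 cut) → $29 − $3 = $26.

26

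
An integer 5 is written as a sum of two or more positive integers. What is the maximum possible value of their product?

Fill prod[k] for k=2..5: at each k try every first piece i and multiply by the better of (k−i) uncut or prod[k−i].
prod[2] = 1*max(1,0) = 1*1 = 1
prod[3] = max(1*2, 2*1) = 2
prod[4] = max(1*3, 2*2, 3*1) = 4
prod[5] = max(1*4, 2*3, 3*2, 4*1) = 6
One optimal split: 3 + 2; product 3*2 = 6.

6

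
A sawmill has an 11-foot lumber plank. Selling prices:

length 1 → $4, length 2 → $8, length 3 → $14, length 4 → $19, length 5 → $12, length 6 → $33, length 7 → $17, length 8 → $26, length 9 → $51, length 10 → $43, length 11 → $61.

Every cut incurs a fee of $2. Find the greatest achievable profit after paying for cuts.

Consider every possible first cut. v[k] is the best of p[i]+v[k−i] over all sellable i≤k, charging 2 whenever i<k.
v[1] = 4
v[2] = max(4+4-2, 8+0) = 8
v[3] = max(4+8-2, 8+4-2, 14+0) = 14
v[4] = max(4+14-2, 8+8-2, 14+4-2, 19+0) = 19
v[5] = max(4+19-2, 8+14-2, 14+8-2, 19+4-2, 12+0) = 21
v[6] = max(4+21-2, 8+19-2, 14+14-2, 19+8-2, 12+4-2, 33+0) = 33
v[7] = max(4+33-2, 8+21-2, 14+19-2, …, 33+4-2, 17+0) = 35
v[8] = max(4+35-2, 8+33-2, 14+21-2, …, 17+4-2, 26+0) = 39
v[9] = max(4+39-2, 8+35-2, 14+33-2, …, 26+4-2, 51+0) = 51
v[10] = max(4+51-2, 8+39-2, 14+35-2, …, 51+4-2, 43+0) = 53
v[11] = max(4+53-2, 8+51-2, 14+39-2, …, 43+4-2, 61+0) = 61
Best is to make no cuts and sell whole for $61.

61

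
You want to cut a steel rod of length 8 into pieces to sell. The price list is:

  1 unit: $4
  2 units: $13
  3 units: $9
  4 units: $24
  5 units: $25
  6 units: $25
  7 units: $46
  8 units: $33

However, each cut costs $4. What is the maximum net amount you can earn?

46

Let net[k] be the best obtainable value from length k. For each k, try every first piece i and keep the best of price[i] + net[k−i] minus the 4 cut fee when i<k.
net[1] = 4
net[2] = 13
net[3] = 13  (first piece 1, then net[2]=13)
net[4] = 24
net[5] = 25
net[6] = 33  (first piece 2, then net[4]=24)
net[7] = 46
net[8] = 46  (first piece 1, then net[7]=46)
One optimal plan: pieces 7 + 1 (1 cut) → $50 − $4 = $46.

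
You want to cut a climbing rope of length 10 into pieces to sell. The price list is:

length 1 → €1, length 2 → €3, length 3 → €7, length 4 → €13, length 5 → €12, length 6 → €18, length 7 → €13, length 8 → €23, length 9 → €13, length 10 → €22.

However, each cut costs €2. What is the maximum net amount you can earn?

29

Build net[k] bottom-up: net[k] = max over allowed piece i of (p[i] + net[k−i]) − 2 per cut.
net[1] = 1
net[2] = 3
net[3] = 7
net[4] = 13
net[5] = 12  (first piece 1, then net[4]=13)
net[6] = 18
net[7] = 18  (first piece 3, then net[4]=13)
net[8] = 24  (first piece 4, then net[4]=13)
net[9] = 23  (first piece 1, then net[8]=24)
net[10] = 29  (first piece 4, then net[6]=18)
One optimal plan: pieces 6 + 4 (1 cut) → €31 − €2 = €29.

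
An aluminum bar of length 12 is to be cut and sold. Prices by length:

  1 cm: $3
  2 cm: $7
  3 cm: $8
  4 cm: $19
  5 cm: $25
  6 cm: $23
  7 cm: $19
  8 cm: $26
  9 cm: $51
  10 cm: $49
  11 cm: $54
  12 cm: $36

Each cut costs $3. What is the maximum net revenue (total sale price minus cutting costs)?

56

Consider every possible first cut. v[k] is the best of p[i]+v[k−i] over all sellable i≤k, charging 3 whenever i<k.
v[1] = 3
v[2] = max(3+3-3, 7+0) = 7
v[3] = max(3+7-3, 7+3-3, 8+0) = 8
v[4] = max(3+8-3, 7+7-3, 8+3-3, 19+0) = 19
v[5] = max(3+19-3, 7+8-3, 8+7-3, 19+3-3, 25+0) = 25
v[6] = max(3+25-3, 7+19-3, 8+8-3, 19+7-3, 25+3-3, 23+0) = 25
v[7] = max(3+25-3, 7+25-3, 8+19-3, …, 23+3-3, 19+0) = 29
v[8] = max(3+29-3, 7+25-3, 8+25-3, …, 19+3-3, 26+0) = 35
v[9] = max(3+35-3, 7+29-3, 8+25-3, …, 26+3-3, 51+0) = 51
v[10] = max(3+51-3, 7+35-3, 8+29-3, …, 51+3-3, 49+0) = 51
v[11] = max(3+51-3, 7+51-3, 8+35-3, …, 49+3-3, 54+0) = 55
v[12] = max(3+55-3, 7+51-3, 8+51-3, …, 54+3-3, 36+0) = 56
One optimal plan: pieces 9 + 3 (1 cut) → $59 − $3 = $56.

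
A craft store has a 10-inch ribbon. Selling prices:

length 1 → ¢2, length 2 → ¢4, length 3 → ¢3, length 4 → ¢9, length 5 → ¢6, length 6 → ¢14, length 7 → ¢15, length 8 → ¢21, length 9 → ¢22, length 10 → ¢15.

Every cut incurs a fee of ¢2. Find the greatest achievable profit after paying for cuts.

Let v[k] be the best obtainable value from length k. For each k, try every first piece i and keep the best of price[i] + v[k−i] minus the 2 cut fee when i<k.
v[1] = 2
v[2] = 4
v[3] = 4  (first piece 1, then v[2]=4)
v[4] = 9
v[5] = 9  (first piece 1, then v[4]=9)
v[6] = 14
v[7] = 15
v[8] = 21
v[9] = 22
v[10] = 23  (first piece 2, then v[8]=21)
One optimal plan: pieces 8 + 2 (1 cut) → ¢25 − ¢2 = ¢23.

23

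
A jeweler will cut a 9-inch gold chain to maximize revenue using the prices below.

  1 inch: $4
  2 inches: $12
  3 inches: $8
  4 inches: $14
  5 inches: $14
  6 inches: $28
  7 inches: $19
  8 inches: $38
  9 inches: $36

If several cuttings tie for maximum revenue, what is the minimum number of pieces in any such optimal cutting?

Let r[k] be the best obtainable value from length k. For each k, try every first piece i and keep the best of price[i] + r[k−i].
r[1] = 4
r[2] = 12
r[3] = 16  (first piece 1, then r[2]=12)
r[4] = 24  (first piece 2, then r[2]=12)
r[5] = 28  (first piece 1, then r[4]=24)
r[6] = 36  (first piece 2, then r[4]=24)
r[7] = 40  (first piece 1, then r[6]=36)
r[8] = 48  (first piece 2, then r[6]=36)
r[9] = 52  (first piece 1, then r[8]=48)
Maximum revenue is $52.
Now minimize piece count subject to staying optimal: for each k, pieces[k] = 1 + min over i with p[i]+r[k−i]=r[k] of pieces[k−i].
pieces[6] = 3
pieces[7] = 4
pieces[8] = 4
pieces[9] = 5

5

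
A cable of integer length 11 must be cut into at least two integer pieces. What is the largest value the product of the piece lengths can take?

54

Let P[k] be the best product for length k (with at least one cut). For each first piece i, the rest contributes max(k−i, P[k−i]).
P[2] = 1*max(1,0) = 1*1 = 1
P[3] = 1*max(2,1) = 1*2 = 2
P[4] = 2*max(2,1) = 2*2 = 4
P[5] = 2*max(3,2) = 2*3 = 6
P[6] = 3*max(3,2) = 3*3 = 9
P[7] = 2*max(5,6) = 2*6 = 12
P[8] = 2*max(6,9) = 2*9 = 18
P[9] = 3*max(6,9) = 3*9 = 27
P[10] = 2*max(8,18) = 2*18 = 36
P[11] = 2*max(9,27) = 2*27 = 54
One optimal split: 3 + 3 + 3 + 2; product 3*3*3*2 = 54.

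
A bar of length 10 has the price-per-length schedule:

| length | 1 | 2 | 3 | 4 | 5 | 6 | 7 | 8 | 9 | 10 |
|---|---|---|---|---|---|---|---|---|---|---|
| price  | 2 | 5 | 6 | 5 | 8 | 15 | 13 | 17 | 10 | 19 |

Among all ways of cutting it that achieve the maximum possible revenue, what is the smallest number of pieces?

3

Consider every possible first cut. r[k] is the best of p[i]+r[k−i] over all sellable i≤k.
r[1] = 2
r[2] = max(2+2, 5+0) = 5
r[3] = max(2+5, 5+2, 6+0) = 7
r[4] = max(2+7, 5+5, 6+2, 5+0) = 10
r[5] = max(2+10, 5+7, 6+5, 5+2, 8+0) = 12
r[6] = max(2+12, 5+10, 6+7, 5+5, 8+2, 15+0) = 15
r[7] = max(2+15, 5+12, 6+10, …, 15+2, 13+0) = 17
r[8] = max(2+17, 5+15, 6+12, …, 13+2, 17+0) = 20
r[9] = max(2+20, 5+17, 6+15, …, 17+2, 10+0) = 22
r[10] = max(2+22, 5+20, 6+17, …, 10+2, 19+0) = 25
Maximum revenue is €25.
Now minimize piece count subject to staying optimal: for each k, pieces[k] = 1 + min over i with p[i]+r[k−i]=r[k] of pieces[k−i].
pieces[7] = 2
pieces[8] = 2
pieces[9] = 3
pieces[10] = 3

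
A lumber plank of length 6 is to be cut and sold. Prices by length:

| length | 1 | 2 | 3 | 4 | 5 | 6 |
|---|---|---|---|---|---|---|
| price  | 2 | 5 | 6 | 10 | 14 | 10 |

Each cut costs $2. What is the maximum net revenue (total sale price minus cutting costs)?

14

Consider every possible first cut. r[k] is the best of p[i]+r[k−i] over all sellable i≤k, charging 2 whenever i<k.
r[1] = 2
r[2] = 5
r[3] = 6
r[4] = 10
r[5] = 14
r[6] = 14  (first piece 1, then r[5]=14)
One optimal plan: pieces 5 + 1 (1 cut) → $16 − $2 = $14.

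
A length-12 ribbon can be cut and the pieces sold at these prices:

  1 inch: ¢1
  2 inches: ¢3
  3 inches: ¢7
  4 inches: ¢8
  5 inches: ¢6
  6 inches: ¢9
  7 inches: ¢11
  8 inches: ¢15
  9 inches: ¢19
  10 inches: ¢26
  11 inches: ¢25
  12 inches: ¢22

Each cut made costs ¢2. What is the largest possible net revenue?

27

Consider every possible first cut. net[k] is the best of p[i]+net[k−i] over all sellable i≤k, charging 2 whenever i<k.
net[1] = 1
net[2] = 3
net[3] = 7
net[4] = 8
net[5] = 8  (first piece 2, then net[3]=7)
net[6] = 12  (first piece 3, then net[3]=7)
net[7] = 13  (first piece 3, then net[4]=8)
net[8] = 15
net[9] = 19
net[10] = 26
net[11] = 25  (first piece 1, then net[10]=26)
net[12] = 27  (first piece 2, then net[10]=26)
One optimal plan: pieces 10 + 2 (1 cut) → ¢29 − ¢2 = ¢27.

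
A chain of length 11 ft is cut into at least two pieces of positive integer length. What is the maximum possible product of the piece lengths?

Fill m[k] for k=2..11: at each k try every first piece i and multiply by the better of (k−i) uncut or m[k−i].
m[2] = 1·max(1,0) = 1·1 = 1
m[3] = 1·max(2,1) = 1·2 = 2
m[4] = 2·max(2,1) = 2·2 = 4
m[5] = 2·max(3,2) = 2·3 = 6
m[6] = 3·max(3,2) = 3·3 = 9
m[7] = 2·max(5,6) = 2·6 = 12
m[8] = 2·max(6,9) = 2·9 = 18
m[9] = 3·max(6,9) = 3·9 = 27
m[10] = 2·max(8,18) = 2·18 = 36
m[11] = 2·max(9,27) = 2·27 = 54
One optimal split: 3 + 3 + 3 + 2; product 3·3·3·2 = 54.

54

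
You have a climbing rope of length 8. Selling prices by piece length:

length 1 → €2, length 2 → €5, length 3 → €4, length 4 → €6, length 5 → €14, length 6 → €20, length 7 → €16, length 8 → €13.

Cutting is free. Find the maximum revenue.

Build v[k] bottom-up: v[k] = max over allowed piece i of (p[i] + v[k−i]).
v[1] = 2
v[2] = max(2+2, 5+0) = 5
v[3] = max(2+5, 5+2, 4+0) = 7
v[4] = max(2+7, 5+5, 4+2, 6+0) = 10
v[5] = max(2+10, 5+7, 4+5, 6+2, 14+0) = 14
v[6] = max(2+14, 5+10, 4+7, 6+5, 14+2, 20+0) = 20
v[7] = max(2+20, 5+14, 4+10, …, 20+2, 16+0) = 22
v[8] = max(2+22, 5+20, 4+14, …, 16+2, 13+0) = 25
One optimal cutting: 6 + 2 → €20 + €5 = €25.

25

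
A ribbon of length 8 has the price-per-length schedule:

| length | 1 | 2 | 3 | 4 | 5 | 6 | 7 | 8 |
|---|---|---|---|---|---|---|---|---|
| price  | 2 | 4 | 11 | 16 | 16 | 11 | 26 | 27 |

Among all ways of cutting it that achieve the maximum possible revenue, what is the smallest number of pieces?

Build r[k] bottom-up: r[k] = max over allowed piece i of (p[i] + r[k−i]).
r[1] = 2
r[2] = max(2+2, 4+0) = 4
r[3] = max(2+4, 4+2, 11+0) = 11
r[4] = max(2+11, 4+4, 11+2, 16+0) = 16
r[5] = max(2+16, 4+11, 11+4, 16+2, 16+0) = 18
r[6] = max(2+18, 4+16, 11+11, 16+4, 16+2, 11+0) = 22
r[7] = max(2+22, 4+18, 11+16, …, 11+2, 26+0) = 27
r[8] = max(2+27, 4+22, 11+18, …, 26+2, 27+0) = 32
Maximum revenue is ¢32.
Now minimize piece count subject to staying optimal: for each k, pieces[k] = 1 + min over i with p[i]+r[k−i]=r[k] of pieces[k−i].
pieces[5] = 2
pieces[6] = 2
pieces[7] = 2
pieces[8] = 2

2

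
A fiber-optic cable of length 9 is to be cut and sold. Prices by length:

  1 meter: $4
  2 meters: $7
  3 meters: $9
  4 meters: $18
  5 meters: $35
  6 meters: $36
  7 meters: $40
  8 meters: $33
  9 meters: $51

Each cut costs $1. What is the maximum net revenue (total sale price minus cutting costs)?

Consider every possible first cut. net[k] is the best of p[i]+net[k−i] over all sellable i≤k, charging 1 whenever i<k.
net[1] = 4
net[2] = 7  (first piece 1, then net[1]=4)
net[3] = 10  (first piece 1, then net[2]=7)
net[4] = 18
net[5] = 35
net[6] = 38  (first piece 1, then net[5]=35)
net[7] = 41  (first piece 1, then net[6]=38)
net[8] = 44  (first piece 1, then net[7]=41)
net[9] = 52  (first piece 4, then net[5]=35)
One optimal plan: pieces 5 + 4 (1 cut) → $53 − $1 = $52.

52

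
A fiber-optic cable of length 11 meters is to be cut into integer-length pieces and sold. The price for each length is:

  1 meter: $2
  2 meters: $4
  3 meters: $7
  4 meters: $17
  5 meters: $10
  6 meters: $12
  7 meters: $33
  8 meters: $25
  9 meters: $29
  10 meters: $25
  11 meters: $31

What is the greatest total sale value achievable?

Let R[k] be the best obtainable value from length k. For each k, try every first piece i and keep the best of price[i] + R[k−i].
R[1] = 2
R[2] = 4  (first piece 1, then R[1]=2)
R[3] = 7
R[4] = 17
R[5] = 19  (first piece 1, then R[4]=17)
R[6] = 21  (first piece 1, then R[5]=19)
R[7] = 33
R[8] = 35  (first piece 1, then R[7]=33)
R[9] = 37  (first piece 1, then R[8]=35)
R[10] = 40  (first piece 3, then R[7]=33)
R[11] = 50  (first piece 4, then R[7]=33)
One optimal cutting: 7 + 4 → $33 + $17 = $50.

50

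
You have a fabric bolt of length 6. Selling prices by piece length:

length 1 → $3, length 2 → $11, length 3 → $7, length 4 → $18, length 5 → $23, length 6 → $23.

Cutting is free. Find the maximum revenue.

Consider every possible first cut. best[k] is the best of p[i]+best[k−i] over all sellable i≤k.
best[1] = 3
best[2] = max(3+3, 11+0) = 11
best[3] = max(3+11, 11+3, 7+0) = 14
best[4] = max(3+14, 11+11, 7+3, 18+0) = 22
best[5] = max(3+22, 11+14, 7+11, 18+3, 23+0) = 25
best[6] = max(3+25, 11+22, 7+14, 18+11, 23+3, 23+0) = 33
One optimal cutting: 2 + 2 + 2 → $11 + $11 + $11 = $33.

33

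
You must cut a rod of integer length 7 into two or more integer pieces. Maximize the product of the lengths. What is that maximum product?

12

Fill prod[k] for k=2..7: at each k try every first piece i and multiply by the better of (k−i) uncut or prod[k−i].
prod[2] = 1·max(1,0) = 1·1 = 1
prod[3] = 1·max(2,1) = 1·2 = 2
prod[4] = 2·max(2,1) = 2·2 = 4
prod[5] = 2·max(3,2) = 2·3 = 6
prod[6] = 3·max(3,2) = 3·3 = 9
prod[7] = 2·max(5,6) = 2·6 = 12
One optimal split: 3 + 2 + 2; product 3·2·2 = 12.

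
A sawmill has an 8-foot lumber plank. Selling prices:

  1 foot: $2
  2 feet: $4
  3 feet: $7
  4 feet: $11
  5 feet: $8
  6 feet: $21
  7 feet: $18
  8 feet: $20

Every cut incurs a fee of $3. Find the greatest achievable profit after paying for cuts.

22

Consider every possible first cut. v[k] is the best of p[i]+v[k−i] over all sellable i≤k, charging 3 whenever i<k.
v[1] = 2
v[2] = max(2+2-3, 4+0) = 4
v[3] = max(2+4-3, 4+2-3, 7+0) = 7
v[4] = max(2+7-3, 4+4-3, 7+2-3, 11+0) = 11
v[5] = max(2+11-3, 4+7-3, 7+4-3, 11+2-3, 8+0) = 10
v[6] = max(2+10-3, 4+11-3, 7+7-3, 11+4-3, 8+2-3, 21+0) = 21
v[7] = max(2+21-3, 4+10-3, 7+11-3, …, 21+2-3, 18+0) = 20
v[8] = max(2+20-3, 4+21-3, 7+10-3, …, 18+2-3, 20+0) = 22
One optimal plan: pieces 6 + 2 (1 cut) → $25 − $3 = $22.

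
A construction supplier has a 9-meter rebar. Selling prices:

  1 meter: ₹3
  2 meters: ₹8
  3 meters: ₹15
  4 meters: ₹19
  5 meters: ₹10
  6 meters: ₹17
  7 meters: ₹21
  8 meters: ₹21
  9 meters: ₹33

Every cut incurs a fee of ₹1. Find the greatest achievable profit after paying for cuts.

43

Consider every possible first cut. r[k] is the best of p[i]+r[k−i] over all sellable i≤k, charging 1 whenever i<k.
r[1] = 3
r[2] = 8
r[3] = 15
r[4] = 19
r[5] = 22  (first piece 2, then r[3]=15)
r[6] = 29  (first piece 3, then r[3]=15)
r[7] = 33  (first piece 3, then r[4]=19)
r[8] = 37  (first piece 4, then r[4]=19)
r[9] = 43  (first piece 3, then r[6]=29)
One optimal plan: pieces 3 + 3 + 3 (2 cuts) → ₹45 − ₹2 = ₹43.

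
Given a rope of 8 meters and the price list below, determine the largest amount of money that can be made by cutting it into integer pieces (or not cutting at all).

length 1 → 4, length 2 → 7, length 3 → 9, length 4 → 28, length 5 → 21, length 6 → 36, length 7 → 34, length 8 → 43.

56

Build v[k] bottom-up: v[k] = max over allowed piece i of (p[i] + v[k−i]).
v[1] = 4
v[2] = 8  (first piece 1, then v[1]=4)
v[3] = 12  (first piece 1, then v[2]=8)
v[4] = 28
v[5] = 32  (first piece 1, then v[4]=28)
v[6] = 36  (first piece 1, then v[5]=32)
v[7] = 40  (first piece 1, then v[6]=36)
v[8] = 56  (first piece 4, then v[4]=28)
One optimal cutting: 4 + 4 → 28 + 28 = 56.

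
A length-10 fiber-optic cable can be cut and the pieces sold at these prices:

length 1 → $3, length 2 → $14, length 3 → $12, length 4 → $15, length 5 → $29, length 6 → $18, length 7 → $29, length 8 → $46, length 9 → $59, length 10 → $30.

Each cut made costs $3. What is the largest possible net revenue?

Consider every possible first cut. v[k] is the best of p[i]+v[k−i] over all sellable i≤k, charging 3 whenever i<k.
v[1] = 3
v[2] = 14
v[3] = 14  (first piece 1, then v[2]=14)
v[4] = 25  (first piece 2, then v[2]=14)
v[5] = 29
v[6] = 36  (first piece 2, then v[4]=25)
v[7] = 40  (first piece 2, then v[5]=29)
v[8] = 47  (first piece 2, then v[6]=36)
v[9] = 59
v[10] = 59  (first piece 1, then v[9]=59)
One optimal plan: pieces 9 + 1 (1 cut) → $62 − $3 = $59.

59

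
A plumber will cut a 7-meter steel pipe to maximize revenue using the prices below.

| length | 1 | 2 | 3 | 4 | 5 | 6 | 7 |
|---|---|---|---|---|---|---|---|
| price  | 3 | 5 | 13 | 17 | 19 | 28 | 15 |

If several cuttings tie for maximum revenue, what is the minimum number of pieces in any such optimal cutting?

2

Let r[k] be the best obtainable value from length k. For each k, try every first piece i and keep the best of price[i] + r[k−i].
r[1] = 3
r[2] = max(3+3, 5+0) = 6
r[3] = max(3+6, 5+3, 13+0) = 13
r[4] = max(3+13, 5+6, 13+3, 17+0) = 17
r[5] = max(3+17, 5+13, 13+6, 17+3, 19+0) = 20
r[6] = max(3+20, 5+17, 13+13, 17+6, 19+3, 28+0) = 28
r[7] = max(3+28, 5+20, 13+17, …, 28+3, 15+0) = 31
Maximum revenue is $31.
Now minimize piece count subject to staying optimal: for each k, pieces[k] = 1 + min over i with p[i]+r[k−i]=r[k] of pieces[k−i].
pieces[4] = 1
pieces[5] = 2
pieces[6] = 1
pieces[7] = 2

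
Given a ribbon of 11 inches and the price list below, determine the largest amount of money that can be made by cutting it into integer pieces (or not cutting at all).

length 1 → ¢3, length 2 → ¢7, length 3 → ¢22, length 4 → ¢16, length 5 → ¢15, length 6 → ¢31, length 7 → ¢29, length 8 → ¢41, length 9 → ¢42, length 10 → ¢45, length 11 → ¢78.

78

Consider every possible first cut. v[k] is the best of p[i]+v[k−i] over all sellable i≤k.
v[1] = 3
v[2] = max(3+3, 7+0) = 7
v[3] = max(3+7, 7+3, 22+0) = 22
v[4] = max(3+22, 7+7, 22+3, 16+0) = 25
v[5] = max(3+25, 7+22, 22+7, 16+3, 15+0) = 29
v[6] = max(3+29, 7+25, 22+22, 16+7, 15+3, 31+0) = 44
v[7] = max(3+44, 7+29, 22+25, …, 31+3, 29+0) = 47
v[8] = max(3+47, 7+44, 22+29, …, 29+3, 41+0) = 51
v[9] = max(3+51, 7+47, 22+44, …, 41+3, 42+0) = 66
v[10] = max(3+66, 7+51, 22+47, …, 42+3, 45+0) = 69
v[11] = max(3+69, 7+66, 22+51, …, 45+3, 78+0) = 78
Best is to sell the whole 11-inch piece uncut for ¢78.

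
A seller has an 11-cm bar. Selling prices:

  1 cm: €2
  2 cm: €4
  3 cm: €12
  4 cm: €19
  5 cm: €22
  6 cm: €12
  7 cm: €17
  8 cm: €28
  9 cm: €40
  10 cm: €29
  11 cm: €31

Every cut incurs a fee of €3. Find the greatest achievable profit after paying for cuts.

Let r[k] be the best obtainable value from length k. For each k, try every first piece i and keep the best of price[i] + r[k−i] minus the 3 cut fee when i<k.
r[1] = 2
r[2] = max(2+2-3, 4+0) = 4
r[3] = max(2+4-3, 4+2-3, 12+0) = 12
r[4] = max(2+12-3, 4+4-3, 12+2-3, 19+0) = 19
r[5] = max(2+19-3, 4+12-3, 12+4-3, 19+2-3, 22+0) = 22
r[6] = max(2+22-3, 4+19-3, 12+12-3, 19+4-3, 22+2-3, 12+0) = 21
r[7] = max(2+21-3, 4+22-3, 12+19-3, …, 12+2-3, 17+0) = 28
r[8] = max(2+28-3, 4+21-3, 12+22-3, …, 17+2-3, 28+0) = 35
r[9] = max(2+35-3, 4+28-3, 12+21-3, …, 28+2-3, 40+0) = 40
r[10] = max(2+40-3, 4+35-3, 12+28-3, …, 40+2-3, 29+0) = 41
r[11] = max(2+41-3, 4+40-3, 12+35-3, …, 29+2-3, 31+0) = 44
One optimal plan: pieces 4 + 4 + 3 (2 cuts) → €50 − €6 = €44.

44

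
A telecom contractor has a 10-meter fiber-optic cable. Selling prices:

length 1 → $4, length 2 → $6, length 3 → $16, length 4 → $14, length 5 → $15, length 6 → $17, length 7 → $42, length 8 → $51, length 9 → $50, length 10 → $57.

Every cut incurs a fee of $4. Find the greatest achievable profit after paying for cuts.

57

Consider every possible first cut. r[k] is the best of p[i]+r[k−i] over all sellable i≤k, charging 4 whenever i<k.
r[1] = 4
r[2] = max(4+4-4, 6+0) = 6
r[3] = max(4+6-4, 6+4-4, 16+0) = 16
r[4] = max(4+16-4, 6+6-4, 16+4-4, 14+0) = 16
r[5] = max(4+16-4, 6+16-4, 16+6-4, 14+4-4, 15+0) = 18
r[6] = max(4+18-4, 6+16-4, 16+16-4, 14+6-4, 15+4-4, 17+0) = 28
r[7] = max(4+28-4, 6+18-4, 16+16-4, …, 17+4-4, 42+0) = 42
r[8] = max(4+42-4, 6+28-4, 16+18-4, …, 42+4-4, 51+0) = 51
r[9] = max(4+51-4, 6+42-4, 16+28-4, …, 51+4-4, 50+0) = 51
r[10] = max(4+51-4, 6+51-4, 16+42-4, …, 50+4-4, 57+0) = 57
Best is to make no cuts and sell whole for $57.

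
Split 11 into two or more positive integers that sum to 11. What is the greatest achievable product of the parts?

54

Let prod[k] be the best product for length k (with at least one cut). For each first piece i, the rest contributes max(k−i, prod[k−i]).
Small cases: prod[2]=1, prod[3]=2.
prod[4] = 2*max(2,1) = 2*2 = 4
prod[5] = 2*max(3,2) = 2*3 = 6
prod[6] = 3*max(3,2) = 3*3 = 9
prod[7] = 2*max(5,6) = 2*6 = 12
prod[8] = 2*max(6,9) = 2*9 = 18
prod[9] = 3*max(6,9) = 3*9 = 27
prod[10] = 2*max(8,18) = 2*18 = 36
prod[11] = 2*max(9,27) = 2*27 = 54
One optimal split: 3 + 3 + 3 + 2; product 3*3*3*2 = 54.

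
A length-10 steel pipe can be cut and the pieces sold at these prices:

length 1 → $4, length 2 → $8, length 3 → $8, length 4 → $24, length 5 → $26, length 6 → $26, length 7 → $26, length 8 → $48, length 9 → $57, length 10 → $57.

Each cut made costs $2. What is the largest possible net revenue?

Consider every possible first cut. r[k] is the best of p[i]+r[k−i] over all sellable i≤k, charging 2 whenever i<k.
r[1] = 4
r[2] = max(4+4-2, 8+0) = 8
r[3] = max(4+8-2, 8+4-2, 8+0) = 10
r[4] = max(4+10-2, 8+8-2, 8+4-2, 24+0) = 24
r[5] = max(4+24-2, 8+10-2, 8+8-2, 24+4-2, 26+0) = 26
r[6] = max(4+26-2, 8+24-2, 8+10-2, 24+8-2, 26+4-2, 26+0) = 30
r[7] = max(4+30-2, 8+26-2, 8+24-2, …, 26+4-2, 26+0) = 32
r[8] = max(4+32-2, 8+30-2, 8+26-2, …, 26+4-2, 48+0) = 48
r[9] = max(4+48-2, 8+32-2, 8+30-2, …, 48+4-2, 57+0) = 57
r[10] = max(4+57-2, 8+48-2, 8+32-2, …, 57+4-2, 57+0) = 59
One optimal plan: pieces 9 + 1 (1 cut) → $61 − $2 = $59.

59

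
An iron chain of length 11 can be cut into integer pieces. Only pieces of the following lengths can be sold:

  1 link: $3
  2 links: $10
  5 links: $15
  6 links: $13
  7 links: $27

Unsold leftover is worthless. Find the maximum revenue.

Build f[k] bottom-up: f[k] = max over allowed piece i of (p[i] + f[k−i]).
f[1] = 3
f[2] = 10
f[3] = 13  (first piece 1, then f[2]=10)
f[4] = 20  (first piece 2, then f[2]=10)
f[5] = 23  (first piece 1, then f[4]=20)
f[6] = 30  (first piece 2, then f[4]=20)
f[7] = 33  (first piece 1, then f[6]=30)
f[8] = 40  (first piece 2, then f[6]=30)
f[9] = 43  (first piece 1, then f[8]=40)
f[10] = 50  (first piece 2, then f[8]=40)
f[11] = 53  (first piece 1, then f[10]=50)
One optimal cutting: 2 + 2 + 2 + 2 + 2 + 1 → $53.

53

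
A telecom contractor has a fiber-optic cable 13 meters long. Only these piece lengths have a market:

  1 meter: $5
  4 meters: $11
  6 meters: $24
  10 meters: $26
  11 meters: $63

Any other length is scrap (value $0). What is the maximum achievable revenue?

73

Build f[k] bottom-up: f[k] = max over allowed piece i of (p[i] + f[k−i]).
f[1] = 5
f[2] = 10  (first piece 1, then f[1]=5)
f[3] = 15  (first piece 1, then f[2]=10)
f[4] = max(5+15, 11+0) = 20
f[5] = max(5+20, 11+5) = 25
f[6] = max(5+25, 11+10, 24+0) = 30
f[7] = max(5+30, 11+15, 24+5) = 35
f[8] = max(5+35, 11+20, 24+10) = 40
f[9] = max(5+40, 11+25, 24+15) = 45
f[10] = max(5+45, 11+30, 24+20, 26+0) = 50
f[11] = max(5+50, 11+35, 24+25, 26+5, 63+0) = 63
f[12] = max(5+63, 11+40, 24+30, 26+10, 63+5) = 68
f[13] = max(5+68, 11+45, 24+35, 26+15, 63+10) = 73
One optimal cutting: 11 + 1 + 1 → $73.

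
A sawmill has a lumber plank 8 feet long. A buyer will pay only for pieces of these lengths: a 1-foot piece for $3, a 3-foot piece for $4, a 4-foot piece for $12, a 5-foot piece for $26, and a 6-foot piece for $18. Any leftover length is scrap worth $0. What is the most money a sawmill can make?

Consider every possible first cut. f[k] is the best of p[i]+f[k−i] over all sellable i≤k.
f[1] = 3
f[2] = 6  (first piece 1, then f[1]=3)
f[3] = max(3+6, 4+0) = 9
f[4] = max(3+9, 4+3, 12+0) = 12
f[5] = max(3+12, 4+6, 12+3, 26+0) = 26
f[6] = max(3+26, 4+9, 12+6, 26+3, 18+0) = 29
f[7] = max(3+29, 4+12, 12+9, 26+6, 18+3) = 32
f[8] = max(3+32, 4+26, 12+12, 26+9, 18+6) = 35
One optimal cutting: 5 + 1 + 1 + 1 → $35.

35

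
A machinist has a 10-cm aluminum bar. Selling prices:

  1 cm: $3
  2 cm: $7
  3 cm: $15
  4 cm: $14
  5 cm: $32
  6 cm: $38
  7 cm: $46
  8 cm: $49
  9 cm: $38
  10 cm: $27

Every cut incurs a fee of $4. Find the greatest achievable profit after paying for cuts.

Build v[k] bottom-up: v[k] = max over allowed piece i of (p[i] + v[k−i]) − 4 per cut.
v[1] = 3
v[2] = 7
v[3] = 15
v[4] = 14  (first piece 1, then v[3]=15)
v[5] = 32
v[6] = 38
v[7] = 46
v[8] = 49
v[9] = 49  (first piece 2, then v[7]=46)
v[10] = 60  (first piece 5, then v[5]=32)
One optimal plan: pieces 5 + 5 (1 cut) → $64 − $4 = $60.

60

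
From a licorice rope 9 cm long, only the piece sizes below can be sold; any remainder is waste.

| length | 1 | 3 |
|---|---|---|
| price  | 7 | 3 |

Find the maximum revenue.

63

Consider every possible first cut. best[k] is the best of p[i]+best[k−i] over all sellable i≤k.
best[1] = 7
best[2] = 14  (first piece 1, then best[1]=7)
best[3] = max(7+14, 3+0) = 21
best[4] = max(7+21, 3+7) = 28
best[5] = max(7+28, 3+14) = 35
best[6] = max(7+35, 3+21) = 42
best[7] = max(7+42, 3+28) = 49
best[8] = max(7+49, 3+35) = 56
best[9] = max(7+56, 3+42) = 63
One optimal cutting: 1 + 1 + 1 + 1 + 1 + 1 + 1 + 1 + 1 → ¢63.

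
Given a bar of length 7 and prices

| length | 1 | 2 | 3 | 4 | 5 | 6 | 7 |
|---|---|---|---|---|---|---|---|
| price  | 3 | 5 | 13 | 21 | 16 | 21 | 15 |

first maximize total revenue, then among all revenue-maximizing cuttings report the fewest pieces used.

2

Build r[k] bottom-up: r[k] = max over allowed piece i of (p[i] + r[k−i]).
r[1] = 3
r[2] = max(3+3, 5+0) = 6
r[3] = max(3+6, 5+3, 13+0) = 13
r[4] = max(3+13, 5+6, 13+3, 21+0) = 21
r[5] = max(3+21, 5+13, 13+6, 21+3, 16+0) = 24
r[6] = max(3+24, 5+21, 13+13, 21+6, 16+3, 21+0) = 27
r[7] = max(3+27, 5+24, 13+21, …, 21+3, 15+0) = 34
Maximum revenue is $34.
Now minimize piece count subject to staying optimal: for each k, pieces[k] = 1 + min over i with p[i]+r[k−i]=r[k] of pieces[k−i].
pieces[4] = 1
pieces[5] = 2
pieces[6] = 3
pieces[7] = 2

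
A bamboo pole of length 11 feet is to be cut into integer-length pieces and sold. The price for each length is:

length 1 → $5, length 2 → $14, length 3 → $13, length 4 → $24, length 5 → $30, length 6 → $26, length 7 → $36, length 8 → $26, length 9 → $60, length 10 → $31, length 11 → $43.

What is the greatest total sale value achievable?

Consider every possible first cut. r[k] is the best of p[i]+r[k−i] over all sellable i≤k.
r[1] = 5
r[2] = max(5+5, 14+0) = 14
r[3] = max(5+14, 14+5, 13+0) = 19
r[4] = max(5+19, 14+14, 13+5, 24+0) = 28
r[5] = max(5+28, 14+19, 13+14, 24+5, 30+0) = 33
r[6] = max(5+33, 14+28, 13+19, 24+14, 30+5, 26+0) = 42
r[7] = max(5+42, 14+33, 13+28, …, 26+5, 36+0) = 47
r[8] = max(5+47, 14+42, 13+33, …, 36+5, 26+0) = 56
r[9] = max(5+56, 14+47, 13+42, …, 26+5, 60+0) = 61
r[10] = max(5+61, 14+56, 13+47, …, 60+5, 31+0) = 70
r[11] = max(5+70, 14+61, 13+56, …, 31+5, 43+0) = 75
One optimal cutting: 2 + 2 + 2 + 2 + 2 + 1 → $14 + $14 + $14 + $14 + $14 + $5 = $75.

75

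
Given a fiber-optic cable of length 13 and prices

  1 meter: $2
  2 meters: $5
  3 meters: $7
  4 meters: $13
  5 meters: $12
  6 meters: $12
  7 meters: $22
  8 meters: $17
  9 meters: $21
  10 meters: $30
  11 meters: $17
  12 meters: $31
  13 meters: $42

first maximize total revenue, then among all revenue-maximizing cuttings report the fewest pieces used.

1

Build r[k] bottom-up: r[k] = max over allowed piece i of (p[i] + r[k−i]).
r[1] = 2
r[2] = max(2+2, 5+0) = 5
r[3] = max(2+5, 5+2, 7+0) = 7
r[4] = max(2+7, 5+5, 7+2, 13+0) = 13
r[5] = max(2+13, 5+7, 7+5, 13+2, 12+0) = 15
r[6] = max(2+15, 5+13, 7+7, 13+5, 12+2, 12+0) = 18
r[7] = max(2+18, 5+15, 7+13, …, 12+2, 22+0) = 22
r[8] = max(2+22, 5+18, 7+15, …, 22+2, 17+0) = 26
r[9] = max(2+26, 5+22, 7+18, …, 17+2, 21+0) = 28
r[10] = max(2+28, 5+26, 7+22, …, 21+2, 30+0) = 31
r[11] = max(2+31, 5+28, 7+26, …, 30+2, 17+0) = 35
r[12] = max(2+35, 5+31, 7+28, …, 17+2, 31+0) = 39
r[13] = max(2+39, 5+35, 7+31, …, 31+2, 42+0) = 42
Maximum revenue is $42.
Now minimize piece count subject to staying optimal: for each k, pieces[k] = 1 + min over i with p[i]+r[k−i]=r[k] of pieces[k−i].
pieces[10] = 3
pieces[11] = 2
pieces[12] = 3
pieces[13] = 1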